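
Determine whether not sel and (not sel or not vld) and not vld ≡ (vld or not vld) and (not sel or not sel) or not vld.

E1: not sel and (not sel or not vld) and not vld
    = not sel and not vld   — absorption
E2: (vld or not vld) and (not sel or not sel) or not vld
    = (vld or not vld) and not sel or not vld   — idempotence
    = not sel or not vld   — complement / identity
These differ: at sel=1, vld=0, E1 = 0 but E2 = 1.

No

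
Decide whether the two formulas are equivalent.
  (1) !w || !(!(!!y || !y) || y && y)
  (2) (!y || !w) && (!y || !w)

E1: !w || !(!(!!y || !y) || y && y)
    = !w || !(!y && y || y && y)   — De Morgan
    = !w || !y   — distribution
E2: (!y || !w) && (!y || !w)
    = !w && !w || !y   — distribution
    = !w || !y   — idempotence
Both reduce to !w || !y, so they are equivalent.

Yes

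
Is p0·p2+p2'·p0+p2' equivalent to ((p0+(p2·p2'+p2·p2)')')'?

E1: p0·p2+p2'·p0+p2'
    = p0+p2'   [distribution]
E2: ((p0+(p2·p2'+p2·p2)')')'
    = ((p0+p2')')'   [distribution]
    = p0+p2'   [double negation]
Both reduce to p0+p2', so they are equivalent.

Yes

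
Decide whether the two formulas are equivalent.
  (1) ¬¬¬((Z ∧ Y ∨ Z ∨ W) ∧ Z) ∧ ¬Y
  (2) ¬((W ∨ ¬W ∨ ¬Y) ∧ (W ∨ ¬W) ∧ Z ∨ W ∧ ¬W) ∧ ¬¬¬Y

Yes

E1: ¬¬¬((Z ∧ Y ∨ Z ∨ W) ∧ Z) ∧ ¬Y
    = ¬¬¬((Z ∨ W) ∧ Z) ∧ ¬Y   (absorption)
    = ¬¬¬Z ∧ ¬Y   (absorption)
    = ¬Z ∧ ¬Y   (double negation)
E2: ¬((W ∨ ¬W ∨ ¬Y) ∧ (W ∨ ¬W) ∧ Z ∨ W ∧ ¬W) ∧ ¬¬¬Y
    = ¬((W ∨ ¬W) ∧ Z ∨ W ∧ ¬W) ∧ ¬¬¬Y   (absorption)
    = ¬((W ∨ ¬W) ∧ Z) ∧ ¬¬¬Y   (complement / identity)
    = ¬((W ∨ ¬W) ∧ Z) ∧ ¬Y   (double negation)
    = ¬Z ∧ ¬Y   (complement / identity)
Both reduce to ¬Z ∧ ¬Y, so they are equivalent.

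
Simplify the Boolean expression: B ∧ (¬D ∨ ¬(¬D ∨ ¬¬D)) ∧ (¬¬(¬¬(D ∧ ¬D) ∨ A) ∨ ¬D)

B ∧ (¬D ∨ ¬(¬D ∨ ¬¬D)) ∧ (¬¬(¬¬(D ∧ ¬D) ∨ A) ∨ ¬D)
= B ∧ (¬D ∨ ¬(¬D ∨ ¬¬D) ∧ ¬¬(¬¬(D ∧ ¬D) ∨ A))   [distribution]
= B ∧ (¬D ∨ ¬(¬D ∨ ¬¬D) ∧ (¬¬(D ∧ ¬D) ∨ A))   [double negation]
= B ∧ (¬D ∨ D ∧ ¬D ∧ (¬¬(D ∧ ¬D) ∨ A))   [De Morgan]
= B ∧ (¬D ∨ D ∧ ¬D ∧ (D ∧ ¬D ∨ A))   [double negation]
= B ∧ (¬D ∨ D ∧ ¬D)   [absorption]
= B ∧ ¬D   [complement / identity]

B ∧ ¬D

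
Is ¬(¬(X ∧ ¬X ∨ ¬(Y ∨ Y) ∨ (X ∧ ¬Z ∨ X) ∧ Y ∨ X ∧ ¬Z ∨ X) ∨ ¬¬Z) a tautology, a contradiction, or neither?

¬(¬(X ∧ ¬X ∨ ¬(Y ∨ Y) ∨ (X ∧ ¬Z ∨ X) ∧ Y ∨ X ∧ ¬Z ∨ X) ∨ ¬¬Z)
= ¬(¬(X ∧ ¬X ∨ ¬(Y ∨ Y) ∨ X ∧ ¬Z ∨ X) ∨ ¬¬Z)   [absorption]
= ¬(¬(X ∧ ¬X ∨ ¬Y ∨ X ∧ ¬Z ∨ X) ∨ ¬¬Z)   [idempotence]
= ¬(¬(¬Y ∨ X ∧ ¬Z ∨ X) ∨ ¬¬Z)   [complement / identity]
= (¬Y ∨ X ∧ ¬Z ∨ X) ∧ ¬Z   [De Morgan]
= (¬Y ∨ X) ∧ ¬Z   [absorption]
This depends on X, Y, Z, so it is not a constant.

neither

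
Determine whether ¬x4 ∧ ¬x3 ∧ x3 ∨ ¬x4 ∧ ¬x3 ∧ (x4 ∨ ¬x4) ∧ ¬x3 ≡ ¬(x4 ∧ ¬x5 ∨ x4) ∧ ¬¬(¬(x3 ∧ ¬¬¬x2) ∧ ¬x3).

Yes

E1: ¬x4 ∧ ¬x3 ∧ x3 ∨ ¬x4 ∧ ¬x3 ∧ (x4 ∨ ¬x4) ∧ ¬x3
    = ¬x4 ∧ ¬x3 ∧ x3 ∨ ¬x4 ∧ ¬x3 ∧ ¬x3
    = ¬x4 ∧ ¬x3
E2: ¬(x4 ∧ ¬x5 ∨ x4) ∧ ¬¬(¬(x3 ∧ ¬¬¬x2) ∧ ¬x3)
    = ¬(x4 ∧ ¬x5 ∨ x4) ∧ ¬(x3 ∧ ¬¬¬x2 ∨ x3)
    = ¬(x4 ∧ ¬x5 ∨ x4) ∧ ¬(x3 ∧ ¬x2 ∨ x3)
    = ¬x4 ∧ ¬(x3 ∧ ¬x2 ∨ x3)
    = ¬x4 ∧ ¬x3
Both reduce to ¬x4 ∧ ¬x3, so they are equivalent.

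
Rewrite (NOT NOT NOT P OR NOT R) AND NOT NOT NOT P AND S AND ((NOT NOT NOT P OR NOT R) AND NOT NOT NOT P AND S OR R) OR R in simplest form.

NOT P AND S OR R

(NOT NOT NOT P OR NOT R) AND NOT NOT NOT P AND S AND ((NOT NOT NOT P OR NOT R) AND NOT NOT NOT P AND S OR R) OR R
= (NOT NOT NOT P OR NOT R) AND NOT NOT NOT P AND S OR R   [absorption]
= NOT NOT NOT P AND S OR R   [absorption]
= NOT P AND S OR R   [double negation]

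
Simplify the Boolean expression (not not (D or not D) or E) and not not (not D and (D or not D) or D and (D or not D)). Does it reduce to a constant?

True

(not not (D or not D) or E) and not not (not D and (D or not D) or D and (D or not D))
= (not not (D or not D) or E) and not not (D or not D)
= not not (D or not D)
= D or not D
= True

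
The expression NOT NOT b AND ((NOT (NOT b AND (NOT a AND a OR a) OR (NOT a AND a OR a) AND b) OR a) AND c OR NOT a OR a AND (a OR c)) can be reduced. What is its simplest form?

b

NOT NOT b AND ((NOT (NOT b AND (NOT a AND a OR a) OR (NOT a AND a OR a) AND b) OR a) AND c OR NOT a OR a AND (a OR c))
= NOT NOT b AND ((NOT (NOT a AND a OR a) OR a) AND c OR NOT a OR a AND (a OR c))   (distribution)
= NOT NOT b AND ((NOT a OR a) AND c OR NOT a OR a AND (a OR c))   (complement / identity)
= NOT NOT b AND ((NOT a OR a) AND c OR NOT a OR a)   (absorption)
= NOT NOT b AND (NOT a OR a)   (absorption)
= b AND (NOT a OR a)   (double negation)
= b   (complement / identity)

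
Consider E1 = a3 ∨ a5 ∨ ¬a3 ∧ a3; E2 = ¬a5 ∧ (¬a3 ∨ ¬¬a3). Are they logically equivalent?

E1: a3 ∨ a5 ∨ ¬a3 ∧ a3
    = a3 ∨ a5
E2: ¬a5 ∧ (¬a3 ∨ ¬¬a3)
    = ¬a5 ∧ (¬a3 ∨ a3)
    = ¬a5
These differ: at a3=0, a5=1, E1 = 1 but E2 = 0.

No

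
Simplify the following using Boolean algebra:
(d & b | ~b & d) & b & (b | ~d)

d & b

(d & b | ~b & d) & b & (b | ~d)
= d & b & (b | ~d)   (distribution)
= d & b   (absorption)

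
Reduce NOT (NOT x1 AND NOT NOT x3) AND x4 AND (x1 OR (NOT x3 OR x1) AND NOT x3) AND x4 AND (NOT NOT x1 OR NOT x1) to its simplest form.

NOT (NOT x1 AND NOT NOT x3) AND x4 AND (x1 OR (NOT x3 OR x1) AND NOT x3) AND x4 AND (NOT NOT x1 OR NOT x1)
= NOT (NOT x1 AND NOT NOT x3) AND x4 AND (x1 OR NOT x3) AND x4 AND (NOT NOT x1 OR NOT x1)   (absorption)
= NOT (NOT x1 AND NOT NOT x3) AND x4 AND (x1 OR NOT x3) AND x4 AND (x1 OR NOT x1)   (double negation)
= NOT (NOT x1 AND NOT NOT x3) AND x4 AND (x1 OR NOT x3) AND x4   (complement / identity)
= (x1 OR NOT x3) AND x4 AND (x1 OR NOT x3) AND x4   (De Morgan)
= (x1 OR NOT x3) AND x4   (idempotence)

(x1 OR NOT x3) AND x4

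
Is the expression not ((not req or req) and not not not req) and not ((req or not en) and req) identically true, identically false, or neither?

not ((not req or req) and not not not req) and not ((req or not en) and req)
= not not not not req and not ((req or not en) and req)
= not not not not req and not req
= not not req and not req
= req and not req
= False

identically false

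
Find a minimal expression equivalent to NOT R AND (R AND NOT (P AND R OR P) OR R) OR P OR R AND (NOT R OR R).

P OR R

NOT R AND (R AND NOT (P AND R OR P) OR R) OR P OR R AND (NOT R OR R)
= NOT R AND (R AND NOT (P AND R OR P) OR R) OR P OR R   — complement / identity
= NOT R AND (R AND NOT P OR R) OR P OR R   — absorption
= NOT R AND R OR P OR R   — absorption
= P OR R   — complement / identity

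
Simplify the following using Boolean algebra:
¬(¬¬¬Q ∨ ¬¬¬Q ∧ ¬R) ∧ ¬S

¬(¬¬¬Q ∨ ¬¬¬Q ∧ ¬R) ∧ ¬S
= ¬¬¬¬Q ∧ ¬S   (absorption)
= ¬¬Q ∧ ¬S   (double negation)
= Q ∧ ¬S   (double negation)

Q ∧ ¬S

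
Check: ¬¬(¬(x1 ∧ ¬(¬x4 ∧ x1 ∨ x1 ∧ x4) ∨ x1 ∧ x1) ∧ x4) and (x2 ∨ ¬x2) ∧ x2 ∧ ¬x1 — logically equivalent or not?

No

E1: ¬¬(¬(x1 ∧ ¬(¬x4 ∧ x1 ∨ x1 ∧ x4) ∨ x1 ∧ x1) ∧ x4)
    = ¬¬(¬(x1 ∧ ¬x1 ∨ x1 ∧ x1) ∧ x4)
    = ¬¬(¬x1 ∧ x4)
    = ¬x1 ∧ x4
E2: (x2 ∨ ¬x2) ∧ x2 ∧ ¬x1
    = x2 ∧ ¬x1
These differ: at x1=0, x2=1, x4=0, E1 = 0 but E2 = 1.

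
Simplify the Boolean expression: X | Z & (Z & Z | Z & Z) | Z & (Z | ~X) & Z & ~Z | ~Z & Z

X | Z & (Z & Z | Z & Z) | Z & (Z | ~X) & Z & ~Z | ~Z & Z
= X | Z & (Z & Z | Z & Z) | Z & Z & ~Z | ~Z & Z   — absorption
= X | Z & (Z & Z | Z & Z | Z & ~Z) | ~Z & Z   — distribution
= X | Z & (Z & Z | Z & ~Z) | ~Z & Z   — idempotence
= X | Z & Z | ~Z & Z   — distribution
= X | Z   — distribution

X | Z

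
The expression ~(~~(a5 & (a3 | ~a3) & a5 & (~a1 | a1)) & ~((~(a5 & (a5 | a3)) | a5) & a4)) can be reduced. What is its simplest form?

~(~~(a5 & (a3 | ~a3) & a5 & (~a1 | a1)) & ~((~(a5 & (a5 | a3)) | a5) & a4))
= ~(~~(a5 & (a3 | ~a3) & a5) & ~((~(a5 & (a5 | a3)) | a5) & a4))   — complement / identity
= ~(~~(a5 & (a3 | ~a3) & a5) & ~((~a5 | a5) & a4))   — absorption
= ~(~~(a5 & (a3 | ~a3) & a5) & ~a4)   — complement / identity
= ~(~~(a5 & a5) & ~a4)   — complement / identity
= ~(a5 & a5) | a4   — De Morgan
= ~a5 | a4   — idempotence

~a5 | a4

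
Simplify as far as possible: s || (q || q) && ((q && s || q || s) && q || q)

s || q

s || (q || q) && ((q && s || q || s) && q || q)
= s || (q || q) && ((q || s) && q || q)   — absorption
= s || (q || q) && (q || q)   — absorption
= s || q || q   — idempotence
= s || q   — idempotence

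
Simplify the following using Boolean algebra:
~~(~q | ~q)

~q

~~(~q | ~q)
= ~~~q   [idempotence]
= ~q   [double negation]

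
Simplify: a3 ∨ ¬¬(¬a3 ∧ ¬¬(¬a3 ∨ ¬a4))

a3 ∨ ¬¬(¬a3 ∧ ¬¬(¬a3 ∨ ¬a4))
= a3 ∨ ¬¬(¬a3 ∧ (¬a3 ∨ ¬a4))
= a3 ∨ ¬a3 ∧ (¬a3 ∨ ¬a4)
= a3 ∨ ¬a3
= True

True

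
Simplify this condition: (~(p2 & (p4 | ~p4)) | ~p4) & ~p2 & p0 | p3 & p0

(~(p2 & (p4 | ~p4)) | ~p4) & ~p2 & p0 | p3 & p0
= (~p2 | ~p4) & ~p2 & p0 | p3 & p0   — complement / identity
= ~p2 & p0 | p3 & p0   — absorption
= p0 & (~p2 | p3)   — distribution

p0 & (~p2 | p3)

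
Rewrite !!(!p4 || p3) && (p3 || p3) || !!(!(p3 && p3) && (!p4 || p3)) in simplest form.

!p4 || p3

!!(!p4 || p3) && (p3 || p3) || !!(!(p3 && p3) && (!p4 || p3))
= (!p4 || p3) && (p3 || p3) || !!(!(p3 && p3) && (!p4 || p3))
= (!p4 || p3) && (p3 || p3) || !(p3 && p3) && (!p4 || p3)
= (!p4 || p3) && p3 || !(p3 && p3) && (!p4 || p3)
= (!p4 || p3) && p3 || !p3 && (!p4 || p3)
= !p4 || p3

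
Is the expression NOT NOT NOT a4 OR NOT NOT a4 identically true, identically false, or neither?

NOT NOT NOT a4 OR NOT NOT a4
= NOT NOT NOT a4 OR a4
= NOT a4 OR a4
= TRUE

identically true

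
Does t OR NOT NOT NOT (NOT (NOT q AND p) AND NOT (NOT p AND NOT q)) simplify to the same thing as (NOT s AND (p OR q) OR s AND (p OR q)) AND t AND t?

No

E1: t OR NOT NOT NOT (NOT (NOT q AND p) AND NOT (NOT p AND NOT q))
    = t OR NOT NOT (NOT q AND p OR NOT p AND NOT q)   (De Morgan)
    = t OR NOT NOT NOT q   (distribution)
    = t OR NOT q   (double negation)
E2: (NOT s AND (p OR q) OR s AND (p OR q)) AND t AND t
    = (p OR q) AND t AND t   (distribution)
    = (p OR q) AND t   (idempotence)
These differ: at p=0, q=0, s=0, t=1, E1 = 1 but E2 = 0.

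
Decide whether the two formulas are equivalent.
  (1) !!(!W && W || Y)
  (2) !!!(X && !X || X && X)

E1: !!(!W && W || Y)
    = !W && W || Y   [double negation]
    = Y   [complement / identity]
E2: !!!(X && !X || X && X)
    = !(X && !X || X && X)   [double negation]
    = !X   [distribution]
These differ: at W=0, X=0, Y=0, E1 = 0 but E2 = 1.

No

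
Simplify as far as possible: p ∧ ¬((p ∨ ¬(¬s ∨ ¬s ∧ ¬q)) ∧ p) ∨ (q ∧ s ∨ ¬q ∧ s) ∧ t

s ∧ t

p ∧ ¬((p ∨ ¬(¬s ∨ ¬s ∧ ¬q)) ∧ p) ∨ (q ∧ s ∨ ¬q ∧ s) ∧ t
= p ∧ ¬((p ∨ ¬(¬s ∨ ¬s ∧ ¬q)) ∧ p) ∨ s ∧ t   [distribution]
= p ∧ ¬((p ∨ ¬¬s) ∧ p) ∨ s ∧ t   [absorption]
= p ∧ ¬((p ∨ s) ∧ p) ∨ s ∧ t   [double negation]
= p ∧ ¬p ∨ s ∧ t   [absorption]
= s ∧ t   [complement / identity]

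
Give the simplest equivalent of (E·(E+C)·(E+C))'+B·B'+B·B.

(E·(E+C)·(E+C))'+B·B'+B·B
= (E·(E+C))'+B·B'+B·B   (idempotence)
= (E·(E+C))'+B   (distribution)
= E'+B   (absorption)

E'+B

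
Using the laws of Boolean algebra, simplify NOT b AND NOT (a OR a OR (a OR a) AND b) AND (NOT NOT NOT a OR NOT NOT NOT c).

NOT b AND NOT a

NOT b AND NOT (a OR a OR (a OR a) AND b) AND (NOT NOT NOT a OR NOT NOT NOT c)
= NOT b AND NOT (a OR a) AND (NOT NOT NOT a OR NOT NOT NOT c)
= NOT b AND NOT a AND (NOT NOT NOT a OR NOT NOT NOT c)
= NOT b AND NOT a AND (NOT NOT NOT a OR NOT c)
= NOT b AND NOT a AND (NOT a OR NOT c)
= NOT b AND NOT a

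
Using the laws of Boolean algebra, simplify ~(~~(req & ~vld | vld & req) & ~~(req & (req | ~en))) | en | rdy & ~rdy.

~req | en

~(~~(req & ~vld | vld & req) & ~~(req & (req | ~en))) | en | rdy & ~rdy
= ~(~~req & ~~(req & (req | ~en))) | en | rdy & ~rdy   [distribution]
= ~(~~req & ~~req) | en | rdy & ~rdy   [absorption]
= ~~~req | en | rdy & ~rdy   [idempotence]
= ~~~req | en   [complement / identity]
= ~req | en   [double negation]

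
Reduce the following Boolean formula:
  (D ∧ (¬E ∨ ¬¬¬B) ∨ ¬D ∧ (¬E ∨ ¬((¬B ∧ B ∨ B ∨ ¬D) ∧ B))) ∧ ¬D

(¬E ∨ ¬B) ∧ ¬D

(D ∧ (¬E ∨ ¬¬¬B) ∨ ¬D ∧ (¬E ∨ ¬((¬B ∧ B ∨ B ∨ ¬D) ∧ B))) ∧ ¬D
= (D ∧ (¬E ∨ ¬¬¬B) ∨ ¬D ∧ (¬E ∨ ¬((B ∨ ¬D) ∧ B))) ∧ ¬D   [complement / identity]
= (D ∧ (¬E ∨ ¬B) ∨ ¬D ∧ (¬E ∨ ¬((B ∨ ¬D) ∧ B))) ∧ ¬D   [double negation]
= (D ∧ (¬E ∨ ¬B) ∨ ¬D ∧ (¬E ∨ ¬B)) ∧ ¬D   [absorption]
= (¬E ∨ ¬B) ∧ ¬D   [distribution]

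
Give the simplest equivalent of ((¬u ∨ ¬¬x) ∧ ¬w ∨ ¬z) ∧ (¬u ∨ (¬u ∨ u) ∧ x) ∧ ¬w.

(¬u ∨ x) ∧ ¬w

((¬u ∨ ¬¬x) ∧ ¬w ∨ ¬z) ∧ (¬u ∨ (¬u ∨ u) ∧ x) ∧ ¬w
= ((¬u ∨ x) ∧ ¬w ∨ ¬z) ∧ (¬u ∨ (¬u ∨ u) ∧ x) ∧ ¬w   (double negation)
= ((¬u ∨ x) ∧ ¬w ∨ ¬z) ∧ (¬u ∨ x) ∧ ¬w   (complement / identity)
= (¬u ∨ x) ∧ ¬w   (absorption)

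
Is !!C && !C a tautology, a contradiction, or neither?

!!C && !C
= C && !C   [double negation]
= false   [complement]

contradiction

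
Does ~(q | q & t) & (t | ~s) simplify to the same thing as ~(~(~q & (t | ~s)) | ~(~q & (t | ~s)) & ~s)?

E1: ~(q | q & t) & (t | ~s)
    = ~q & (t | ~s)   (absorption)
E2: ~(~(~q & (t | ~s)) | ~(~q & (t | ~s)) & ~s)
    = ~~(~q & (t | ~s))   (absorption)
    = ~q & (t | ~s)   (double negation)
Both reduce to ~q & (t | ~s), so they are equivalent.

Yes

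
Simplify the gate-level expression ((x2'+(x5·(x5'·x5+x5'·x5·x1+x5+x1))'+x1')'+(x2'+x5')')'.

((x2'+(x5·(x5'·x5+x5'·x5·x1+x5+x1))'+x1')'+(x2'+x5')')'
= (x2'+(x5·(x5'·x5+x5'·x5·x1+x5+x1))'+x1')·(x2'+x5')   — De Morgan
= (x2'+(x5·(x5'·x5+x5+x1))'+x1')·(x2'+x5')   — absorption
= (x2'+(x5·(x5+x1))'+x1')·(x2'+x5')   — complement / identity
= (x2'+x5'+x1')·(x2'+x5')   — absorption
= x2'+x5'   — absorption

x2'+x5'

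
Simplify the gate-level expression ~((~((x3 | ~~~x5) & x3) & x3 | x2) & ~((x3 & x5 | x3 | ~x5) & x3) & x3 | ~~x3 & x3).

~((~((x3 | ~~~x5) & x3) & x3 | x2) & ~((x3 & x5 | x3 | ~x5) & x3) & x3 | ~~x3 & x3)
= ~((~((x3 | ~x5) & x3) & x3 | x2) & ~((x3 & x5 | x3 | ~x5) & x3) & x3 | ~~x3 & x3)   — double negation
= ~((~((x3 | ~x5) & x3) & x3 | x2) & ~((x3 | ~x5) & x3) & x3 | ~~x3 & x3)   — absorption
= ~(~((x3 | ~x5) & x3) & x3 | ~~x3 & x3)   — absorption
= ~(~x3 & x3 | ~~x3 & x3)   — absorption
= ~(~x3 & x3 | x3 & x3)   — double negation
= ~x3   — distribution

~x3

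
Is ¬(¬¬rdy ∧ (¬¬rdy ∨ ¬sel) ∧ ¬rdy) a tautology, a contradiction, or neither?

tautology

¬(¬¬rdy ∧ (¬¬rdy ∨ ¬sel) ∧ ¬rdy)
= ¬(¬¬rdy ∧ ¬rdy)   (absorption)
= ¬rdy ∨ rdy   (De Morgan)
= True   (complement)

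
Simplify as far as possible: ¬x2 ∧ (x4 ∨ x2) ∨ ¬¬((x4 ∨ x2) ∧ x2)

¬x2 ∧ (x4 ∨ x2) ∨ ¬¬((x4 ∨ x2) ∧ x2)
= ¬x2 ∧ (x4 ∨ x2) ∨ (x4 ∨ x2) ∧ x2   — double negation
= x4 ∨ x2   — distribution

x4 ∨ x2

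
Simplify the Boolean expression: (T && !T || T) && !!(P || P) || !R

(T && !T || T) && !!(P || P) || !R
= (T && !T || T) && !!P || !R   (idempotence)
= T && !!P || !R   (complement / identity)
= T && P || !R   (double negation)

T && P || !R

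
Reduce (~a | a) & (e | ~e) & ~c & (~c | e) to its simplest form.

~c

(~a | a) & (e | ~e) & ~c & (~c | e)
= (e | ~e) & ~c & (~c | e)   — complement / identity
= ~c & (~c | e)   — complement / identity
= ~c   — absorption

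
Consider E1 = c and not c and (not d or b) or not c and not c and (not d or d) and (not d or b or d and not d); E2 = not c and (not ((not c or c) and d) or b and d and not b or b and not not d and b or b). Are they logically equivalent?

Yes

E1: c and not c and (not d or b) or not c and not c and (not d or d) and (not d or b or d and not d)
    = c and not c and (not d or b) or not c and not c and (not d or d) and (not d or b)   — complement / identity
    = c and not c and (not d or b) or not c and not c and (not d or b)   — complement / identity
    = not c and (not d or b)   — distribution
E2: not c and (not ((not c or c) and d) or b and d and not b or b and not not d and b or b)
    = not c and (not ((not c or c) and d) or b and d and not b or b and d and b or b)   — double negation
    = not c and (not ((not c or c) and d) or b and d or b)   — distribution
    = not c and (not ((not c or c) and d) or b)   — absorption
    = not c and (not d or b)   — complement / identity
Both reduce to not c and (not d or b), so they are equivalent.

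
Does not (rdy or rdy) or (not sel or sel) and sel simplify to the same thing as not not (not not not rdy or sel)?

Yes

E1: not (rdy or rdy) or (not sel or sel) and sel
    = not (rdy or rdy) or sel
    = not rdy or sel
E2: not not (not not not rdy or sel)
    = not not not rdy or sel
    = not rdy or sel
Both reduce to not rdy or sel, so they are equivalent.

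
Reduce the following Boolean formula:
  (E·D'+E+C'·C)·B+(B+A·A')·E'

(E·D'+E+C'·C)·B+(B+A·A')·E'
= (E·D'+E+C'·C)·B+B·E'
= (E·D'+E)·B+B·E'
= E·B+B·E'
= B

B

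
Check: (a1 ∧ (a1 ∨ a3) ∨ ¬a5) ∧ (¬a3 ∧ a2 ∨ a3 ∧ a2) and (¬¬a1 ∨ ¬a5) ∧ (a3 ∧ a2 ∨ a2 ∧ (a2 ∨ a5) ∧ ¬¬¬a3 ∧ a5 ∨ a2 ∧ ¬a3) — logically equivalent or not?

Yes

E1: (a1 ∧ (a1 ∨ a3) ∨ ¬a5) ∧ (¬a3 ∧ a2 ∨ a3 ∧ a2)
    = (a1 ∨ ¬a5) ∧ (¬a3 ∧ a2 ∨ a3 ∧ a2)   — absorption
    = (a1 ∨ ¬a5) ∧ a2   — distribution
E2: (¬¬a1 ∨ ¬a5) ∧ (a3 ∧ a2 ∨ a2 ∧ (a2 ∨ a5) ∧ ¬¬¬a3 ∧ a5 ∨ a2 ∧ ¬a3)
    = (¬¬a1 ∨ ¬a5) ∧ (a3 ∧ a2 ∨ a2 ∧ (a2 ∨ a5) ∧ ¬a3 ∧ a5 ∨ a2 ∧ ¬a3)   — double negation
    = (¬¬a1 ∨ ¬a5) ∧ (a3 ∧ a2 ∨ a2 ∧ ¬a3 ∧ a5 ∨ a2 ∧ ¬a3)   — absorption
    = (¬¬a1 ∨ ¬a5) ∧ (a3 ∧ a2 ∨ a2 ∧ ¬a3)   — absorption
    = (¬¬a1 ∨ ¬a5) ∧ a2   — distribution
    = (a1 ∨ ¬a5) ∧ a2   — double negation
Both reduce to (a1 ∨ ¬a5) ∧ a2, so they are equivalent.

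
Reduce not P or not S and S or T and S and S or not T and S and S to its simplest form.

not P or S

not P or not S and S or T and S and S or not T and S and S
= not P or not S and S or S and S
= not P or S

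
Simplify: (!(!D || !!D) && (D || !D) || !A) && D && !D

(!(!D || !!D) && (D || !D) || !A) && D && !D
= (!(!D || !!D) || !A) && D && !D   — complement / identity
= (D && !D || !A) && D && !D   — De Morgan
= D && !D   — absorption
= false   — complement

false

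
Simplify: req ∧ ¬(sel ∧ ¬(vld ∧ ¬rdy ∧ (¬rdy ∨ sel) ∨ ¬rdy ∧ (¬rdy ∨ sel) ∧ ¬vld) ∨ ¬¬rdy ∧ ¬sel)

req ∧ ¬(sel ∧ ¬(vld ∧ ¬rdy ∧ (¬rdy ∨ sel) ∨ ¬rdy ∧ (¬rdy ∨ sel) ∧ ¬vld) ∨ ¬¬rdy ∧ ¬sel)
= req ∧ ¬(sel ∧ ¬(¬rdy ∧ (¬rdy ∨ sel)) ∨ ¬¬rdy ∧ ¬sel)   (distribution)
= req ∧ ¬(sel ∧ ¬¬rdy ∨ ¬¬rdy ∧ ¬sel)   (absorption)
= req ∧ ¬¬¬rdy   (distribution)
= req ∧ ¬rdy   (double negation)

req ∧ ¬rdy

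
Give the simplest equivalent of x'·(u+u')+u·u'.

x'

x'·(u+u')+u·u'
= x'+u·u'   — complement / identity
= x'   — complement / identity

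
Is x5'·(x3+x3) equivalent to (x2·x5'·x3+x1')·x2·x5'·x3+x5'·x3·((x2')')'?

Yes

E1: x5'·(x3+x3)
    = x5'·x3
E2: (x2·x5'·x3+x1')·x2·x5'·x3+x5'·x3·((x2')')'
    = (x2·x5'·x3+x1')·x2·x5'·x3+x5'·x3·x2'
    = x2·x5'·x3+x5'·x3·x2'
    = x5'·x3
Both reduce to x5'·x3, so they are equivalent.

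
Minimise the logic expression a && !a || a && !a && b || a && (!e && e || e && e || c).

a && !a || a && !a && b || a && (!e && e || e && e || c)
= a && !a || a && (!e && e || e && e || c)   (absorption)
= a && (!e && e || e && e || c)   (complement / identity)
= a && (e || c)   (distribution)

a && (e || c)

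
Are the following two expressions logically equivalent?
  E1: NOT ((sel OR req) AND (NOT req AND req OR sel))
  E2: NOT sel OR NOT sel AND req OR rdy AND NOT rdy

E1: NOT ((sel OR req) AND (NOT req AND req OR sel))
    = NOT ((sel OR req) AND sel)   (complement / identity)
    = NOT sel   (absorption)
E2: NOT sel OR NOT sel AND req OR rdy AND NOT rdy
    = NOT sel OR NOT sel AND req   (complement / identity)
    = NOT sel   (absorption)
Both reduce to NOT sel, so they are equivalent.

Yes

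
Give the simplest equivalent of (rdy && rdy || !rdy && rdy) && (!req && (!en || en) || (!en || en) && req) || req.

rdy || req

(rdy && rdy || !rdy && rdy) && (!req && (!en || en) || (!en || en) && req) || req
= (rdy && rdy || !rdy && rdy) && (!en || en) || req   (distribution)
= rdy && (!en || en) || req   (distribution)
= rdy || req   (complement / identity)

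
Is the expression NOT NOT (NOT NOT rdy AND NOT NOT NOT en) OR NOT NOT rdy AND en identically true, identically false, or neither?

neither

NOT NOT (NOT NOT rdy AND NOT NOT NOT en) OR NOT NOT rdy AND en
= NOT NOT rdy AND NOT NOT NOT en OR NOT NOT rdy AND en   [double negation]
= NOT NOT rdy AND NOT en OR NOT NOT rdy AND en   [double negation]
= NOT NOT rdy   [distribution]
= rdy   [double negation]
This depends on rdy, so it is not a constant.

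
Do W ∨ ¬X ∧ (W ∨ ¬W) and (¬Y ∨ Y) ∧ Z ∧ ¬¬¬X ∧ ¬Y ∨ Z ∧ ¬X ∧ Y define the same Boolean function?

No

E1: W ∨ ¬X ∧ (W ∨ ¬W)
    = W ∨ ¬X   — complement / identity
E2: (¬Y ∨ Y) ∧ Z ∧ ¬¬¬X ∧ ¬Y ∨ Z ∧ ¬X ∧ Y
    = (¬Y ∨ Y) ∧ Z ∧ ¬X ∧ ¬Y ∨ Z ∧ ¬X ∧ Y   — double negation
    = Z ∧ ¬X ∧ ¬Y ∨ Z ∧ ¬X ∧ Y   — complement / identity
    = Z ∧ ¬X   — distribution
These differ: at W=1, X=0, Y=0, Z=0, E1 = 1 but E2 = 0.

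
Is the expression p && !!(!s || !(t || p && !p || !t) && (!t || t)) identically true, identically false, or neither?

neither

p && !!(!s || !(t || p && !p || !t) && (!t || t))
= p && !!(!s || !(t || p && !p || !t))   [complement / identity]
= p && !!(!s || !(t || !t))   [complement / identity]
= p && !(s && (t || !t))   [De Morgan]
= p && !s   [complement / identity]
This depends on p, s, so it is not a constant.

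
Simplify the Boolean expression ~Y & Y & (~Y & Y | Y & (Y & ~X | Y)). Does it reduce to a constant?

0

~Y & Y & (~Y & Y | Y & (Y & ~X | Y))
= ~Y & Y & (~Y & Y | Y & Y)
= ~Y & Y & Y
= ~Y & Y
= 0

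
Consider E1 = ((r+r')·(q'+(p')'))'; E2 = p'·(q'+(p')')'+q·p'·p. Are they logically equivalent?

Yes

E1: ((r+r')·(q'+(p')'))'
    = (q'+(p')')'
    = q·p'
E2: p'·(q'+(p')')'+q·p'·p
    = p'·q·p'+q·p'·p
    = q·p'
Both reduce to q·p', so they are equivalent.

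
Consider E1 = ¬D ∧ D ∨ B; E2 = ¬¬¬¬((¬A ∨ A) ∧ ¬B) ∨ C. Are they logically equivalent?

No

E1: ¬D ∧ D ∨ B
    = B   — complement / identity
E2: ¬¬¬¬((¬A ∨ A) ∧ ¬B) ∨ C
    = ¬¬((¬A ∨ A) ∧ ¬B) ∨ C   — double negation
    = (¬A ∨ A) ∧ ¬B ∨ C   — double negation
    = ¬B ∨ C   — complement / identity
These differ: at A=0, B=1, C=0, D=0, E1 = 1 but E2 = 0.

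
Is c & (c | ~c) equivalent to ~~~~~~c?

E1: c & (c | ~c)
    = c   (complement / identity)
E2: ~~~~~~c
    = ~~~~c   (double negation)
    = ~~c   (double negation)
    = c   (double negation)
Both reduce to c, so they are equivalent.

Yes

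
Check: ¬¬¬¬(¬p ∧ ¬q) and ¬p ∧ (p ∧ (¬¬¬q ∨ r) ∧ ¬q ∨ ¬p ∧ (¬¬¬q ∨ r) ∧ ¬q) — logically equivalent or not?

Yes

E1: ¬¬¬¬(¬p ∧ ¬q)
    = ¬¬(¬p ∧ ¬q)   [double negation]
    = ¬p ∧ ¬q   [double negation]
E2: ¬p ∧ (p ∧ (¬¬¬q ∨ r) ∧ ¬q ∨ ¬p ∧ (¬¬¬q ∨ r) ∧ ¬q)
    = ¬p ∧ (¬¬¬q ∨ r) ∧ ¬q   [distribution]
    = ¬p ∧ (¬q ∨ r) ∧ ¬q   [double negation]
    = ¬p ∧ ¬q   [absorption]
Both reduce to ¬p ∧ ¬q, so they are equivalent.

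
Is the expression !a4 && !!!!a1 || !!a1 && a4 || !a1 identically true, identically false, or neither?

identically true

!a4 && !!!!a1 || !!a1 && a4 || !a1
= !a4 && !!a1 || !!a1 && a4 || !a1   (double negation)
= !!a1 || !a1   (distribution)
= a1 || !a1   (double negation)
= true   (complement)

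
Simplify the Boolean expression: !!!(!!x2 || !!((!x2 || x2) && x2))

!!!(!!x2 || !!((!x2 || x2) && x2))
= !!!(!!x2 || !!x2)   (complement / identity)
= !!(!x2 && !x2)   (De Morgan)
= !(x2 || x2)   (De Morgan)
= !x2   (idempotence)

!x2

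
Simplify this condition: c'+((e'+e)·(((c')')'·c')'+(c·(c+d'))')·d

c'+d

c'+((e'+e)·(((c')')'·c')'+(c·(c+d'))')·d
= c'+((e'+e)·(c'·c')'+(c·(c+d'))')·d   (double negation)
= c'+((c'·c')'+(c·(c+d'))')·d   (complement / identity)
= c'+(c+c+(c·(c+d'))')·d   (De Morgan)
= c'+(c+c+c')·d   (absorption)
= c'+(c+c')·d   (idempotence)
= c'+d   (complement / identity)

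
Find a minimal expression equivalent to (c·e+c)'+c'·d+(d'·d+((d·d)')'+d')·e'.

c'+e'

(c·e+c)'+c'·d+(d'·d+((d·d)')'+d')·e'
= c'+c'·d+(d'·d+((d·d)')'+d')·e'   (absorption)
= c'+c'·d+(d'·d+d·d+d')·e'   (double negation)
= c'+c'·d+(d+d')·e'   (distribution)
= c'+(d+d')·e'   (absorption)
= c'+e'   (complement / identity)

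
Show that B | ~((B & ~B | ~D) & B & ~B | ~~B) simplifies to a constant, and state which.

1

B | ~((B & ~B | ~D) & B & ~B | ~~B)
= B | ~(B & ~B | ~~B)   [absorption]
= B | ~~~B   [complement / identity]
= B | ~B   [double negation]
= 1   [complement]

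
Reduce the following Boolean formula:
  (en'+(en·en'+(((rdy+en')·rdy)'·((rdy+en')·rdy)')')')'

en·rdy

(en'+(en·en'+(((rdy+en')·rdy)'·((rdy+en')·rdy)')')')'
= (en'+(en·en'+(((rdy+en')·rdy)')')')'   [idempotence]
= (en'+(en·en'+(rdy')')')'   [absorption]
= en·(en·en'+(rdy')')   [De Morgan]
= en·(en·en'+rdy)   [double negation]
= en·rdy   [complement / identity]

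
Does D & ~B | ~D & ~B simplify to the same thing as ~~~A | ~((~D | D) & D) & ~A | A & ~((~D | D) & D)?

E1: D & ~B | ~D & ~B
    = ~B
E2: ~~~A | ~((~D | D) & D) & ~A | A & ~((~D | D) & D)
    = ~~~A | ~((~D | D) & D)
    = ~A | ~((~D | D) & D)
    = ~A | ~D
These differ: at A=0, B=1, D=0, E1 = 0 but E2 = 1.

No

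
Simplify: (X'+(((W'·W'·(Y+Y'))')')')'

X·W'

(X'+(((W'·W'·(Y+Y'))')')')'
= (X'+(W'·W'·(Y+Y'))')'   — double negation
= X·W'·W'·(Y+Y')   — De Morgan
= X·W'·W'   — complement / identity
= X·W'   — idempotence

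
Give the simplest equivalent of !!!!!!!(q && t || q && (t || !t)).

!q

!!!!!!!(q && t || q && (t || !t))
= !!!!!!!(q && t || q)   [complement / identity]
= !!!!!!!q   [absorption]
= !!!!!q   [double negation]
= !!!q   [double negation]
= !q   [double negation]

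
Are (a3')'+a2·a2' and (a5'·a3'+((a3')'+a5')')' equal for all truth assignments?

Yes

E1: (a3')'+a2·a2'
    = (a3')'
    = a3
E2: (a5'·a3'+((a3')'+a5')')'
    = (a5'·a3'+a3'·a5)'
    = (a3')'
    = a3
Both reduce to a3, so they are equivalent.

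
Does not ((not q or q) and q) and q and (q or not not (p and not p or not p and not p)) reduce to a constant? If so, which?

not ((not q or q) and q) and q and (q or not not (p and not p or not p and not p))
= not q and q and (q or not not (p and not p or not p and not p))
= not q and q and (q or not not not p)
= not q and q and (q or not p)
= not q and q
= False

yes, False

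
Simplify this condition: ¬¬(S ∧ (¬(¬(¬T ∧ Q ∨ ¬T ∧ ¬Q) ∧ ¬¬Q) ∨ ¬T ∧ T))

¬¬(S ∧ (¬(¬(¬T ∧ Q ∨ ¬T ∧ ¬Q) ∧ ¬¬Q) ∨ ¬T ∧ T))
= ¬¬(S ∧ (¬(¬¬T ∧ ¬¬Q) ∨ ¬T ∧ T))   [distribution]
= ¬¬(S ∧ ¬(¬¬T ∧ ¬¬Q))   [complement / identity]
= ¬¬(S ∧ (¬T ∨ ¬Q))   [De Morgan]
= S ∧ (¬T ∨ ¬Q)   [double negation]

S ∧ (¬T ∨ ¬Q)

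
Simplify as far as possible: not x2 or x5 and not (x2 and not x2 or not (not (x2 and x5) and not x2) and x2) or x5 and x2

not x2 or x5

not x2 or x5 and not (x2 and not x2 or not (not (x2 and x5) and not x2) and x2) or x5 and x2
= not x2 or x5 and not (x2 and not x2 or (x2 and x5 or x2) and x2) or x5 and x2   (De Morgan)
= not x2 or x5 and not (x2 and not x2 or x2 and x2) or x5 and x2   (absorption)
= not x2 or x5 and not x2 or x5 and x2   (distribution)
= not x2 or x5   (distribution)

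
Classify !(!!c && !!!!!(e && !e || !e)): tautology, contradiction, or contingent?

!(!!c && !!!!!(e && !e || !e))
= !(!!c && !!!!!!e)   [complement / identity]
= !c || !!!!!e   [De Morgan]
= !c || !!!e   [double negation]
= !c || !e   [double negation]
This depends on c, e, so it is not a constant.

contingent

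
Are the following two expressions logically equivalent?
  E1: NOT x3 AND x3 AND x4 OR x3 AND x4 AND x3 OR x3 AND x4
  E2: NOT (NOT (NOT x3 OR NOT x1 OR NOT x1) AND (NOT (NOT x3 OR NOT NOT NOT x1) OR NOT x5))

E1: NOT x3 AND x3 AND x4 OR x3 AND x4 AND x3 OR x3 AND x4
    = x3 AND x4 OR x3 AND x4
    = x3 AND x4
E2: NOT (NOT (NOT x3 OR NOT x1 OR NOT x1) AND (NOT (NOT x3 OR NOT NOT NOT x1) OR NOT x5))
    = NOT (NOT (NOT x3 OR NOT x1) AND (NOT (NOT x3 OR NOT NOT NOT x1) OR NOT x5))
    = NOT (NOT (NOT x3 OR NOT x1) AND (NOT (NOT x3 OR NOT x1) OR NOT x5))
    = NOT NOT (NOT x3 OR NOT x1)
    = NOT x3 OR NOT x1
These differ: at x1=0, x3=0, x4=0, x5=0, E1 = 0 but E2 = 1.

No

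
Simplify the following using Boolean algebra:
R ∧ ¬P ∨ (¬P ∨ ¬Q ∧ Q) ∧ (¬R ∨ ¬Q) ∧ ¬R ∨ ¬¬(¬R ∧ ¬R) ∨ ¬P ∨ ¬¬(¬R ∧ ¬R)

¬P ∨ ¬R

R ∧ ¬P ∨ (¬P ∨ ¬Q ∧ Q) ∧ (¬R ∨ ¬Q) ∧ ¬R ∨ ¬¬(¬R ∧ ¬R) ∨ ¬P ∨ ¬¬(¬R ∧ ¬R)
= R ∧ ¬P ∨ (¬P ∨ ¬Q ∧ Q) ∧ ¬R ∨ ¬¬(¬R ∧ ¬R) ∨ ¬P ∨ ¬¬(¬R ∧ ¬R)   — absorption
= R ∧ ¬P ∨ ¬P ∧ ¬R ∨ ¬¬(¬R ∧ ¬R) ∨ ¬P ∨ ¬¬(¬R ∧ ¬R)   — complement / identity
= ¬P ∨ ¬¬(¬R ∧ ¬R) ∨ ¬P ∨ ¬¬(¬R ∧ ¬R)   — distribution
= ¬P ∨ ¬¬(¬R ∧ ¬R)   — idempotence
= ¬P ∨ ¬¬¬R   — idempotence
= ¬P ∨ ¬R   — double negation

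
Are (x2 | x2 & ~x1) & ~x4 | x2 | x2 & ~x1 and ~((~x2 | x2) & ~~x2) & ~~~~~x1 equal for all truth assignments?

No

E1: (x2 | x2 & ~x1) & ~x4 | x2 | x2 & ~x1
    = x2 | x2 & ~x1
    = x2
E2: ~((~x2 | x2) & ~~x2) & ~~~~~x1
    = ~~~x2 & ~~~~~x1
    = ~~~x2 & ~~~x1
    = ~~~x2 & ~x1
    = ~x2 & ~x1
These differ: at x1=0, x2=1, x4=0, E1 = 1 but E2 = 0.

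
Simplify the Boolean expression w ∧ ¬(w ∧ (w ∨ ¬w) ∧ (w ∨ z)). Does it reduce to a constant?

False

w ∧ ¬(w ∧ (w ∨ ¬w) ∧ (w ∨ z))
= w ∧ ¬(w ∧ (w ∨ z))   — complement / identity
= w ∧ ¬w   — absorption
= False   — complement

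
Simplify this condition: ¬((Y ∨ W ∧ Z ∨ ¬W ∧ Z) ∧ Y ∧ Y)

¬((Y ∨ W ∧ Z ∨ ¬W ∧ Z) ∧ Y ∧ Y)
= ¬((Y ∨ Z) ∧ Y ∧ Y)   [distribution]
= ¬(Y ∧ Y)   [absorption]
= ¬Y   [idempotence]

¬Y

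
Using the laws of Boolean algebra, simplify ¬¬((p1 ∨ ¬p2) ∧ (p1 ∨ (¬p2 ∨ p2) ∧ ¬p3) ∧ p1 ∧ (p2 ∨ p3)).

p1 ∧ (p2 ∨ p3)

¬¬((p1 ∨ ¬p2) ∧ (p1 ∨ (¬p2 ∨ p2) ∧ ¬p3) ∧ p1 ∧ (p2 ∨ p3))
= ¬¬((p1 ∨ ¬p2) ∧ (p1 ∨ ¬p3) ∧ p1 ∧ (p2 ∨ p3))   [complement / identity]
= ¬¬((p1 ∨ ¬p2) ∧ p1 ∧ (p2 ∨ p3))   [absorption]
= ¬¬(p1 ∧ (p2 ∨ p3))   [absorption]
= p1 ∧ (p2 ∨ p3)   [double negation]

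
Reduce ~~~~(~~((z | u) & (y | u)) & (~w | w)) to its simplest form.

~~~~(~~((z | u) & (y | u)) & (~w | w))
= ~~~~~~((z | u) & (y | u))   [complement / identity]
= ~~~~((z | u) & (y | u))   [double negation]
= ~~((z | u) & (y | u))   [double negation]
= ~~(z & y | u)   [distribution]
= z & y | u   [double negation]

z & y | u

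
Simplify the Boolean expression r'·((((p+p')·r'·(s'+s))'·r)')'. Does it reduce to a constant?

0

r'·((((p+p')·r'·(s'+s))'·r)')'
= r'·(((r'·(s'+s))'·r)')'   — complement / identity
= r'·(((r')'·r)')'   — complement / identity
= r'·(r')'·r   — double negation
= r'·r·r   — double negation
= r'·r   — idempotence
= 0   — complement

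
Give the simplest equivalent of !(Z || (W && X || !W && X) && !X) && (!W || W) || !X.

!Z || !X

!(Z || (W && X || !W && X) && !X) && (!W || W) || !X
= !(Z || X && !X) && (!W || W) || !X   [distribution]
= !(Z || X && !X) || !X   [complement / identity]
= !Z || !X   [complement / identity]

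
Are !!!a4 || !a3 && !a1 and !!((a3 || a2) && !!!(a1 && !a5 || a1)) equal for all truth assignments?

No

E1: !!!a4 || !a3 && !a1
    = !a4 || !a3 && !a1   — double negation
E2: !!((a3 || a2) && !!!(a1 && !a5 || a1))
    = !!((a3 || a2) && !!!a1)   — absorption
    = (a3 || a2) && !!!a1   — double negation
    = (a3 || a2) && !a1   — double negation
These differ: at a1=1, a2=0, a3=0, a4=0, a5=0, E1 = 1 but E2 = 0.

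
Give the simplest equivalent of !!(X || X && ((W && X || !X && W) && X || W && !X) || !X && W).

!!(X || X && ((W && X || !X && W) && X || W && !X) || !X && W)
= !!(X || X && (W && X || W && !X) || !X && W)   — distribution
= !!(X || X && W || !X && W)   — distribution
= X || X && W || !X && W   — double negation
= X || W   — distribution

X || W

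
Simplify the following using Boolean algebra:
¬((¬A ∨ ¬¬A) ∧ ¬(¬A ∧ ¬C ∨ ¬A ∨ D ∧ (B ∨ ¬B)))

¬((¬A ∨ ¬¬A) ∧ ¬(¬A ∧ ¬C ∨ ¬A ∨ D ∧ (B ∨ ¬B)))
= ¬((¬A ∨ ¬¬A) ∧ ¬(¬A ∧ ¬C ∨ ¬A ∨ D))   — complement / identity
= ¬((¬A ∨ ¬¬A) ∧ ¬(¬A ∨ D))   — absorption
= ¬((¬A ∨ A) ∧ ¬(¬A ∨ D))   — double negation
= ¬¬(¬A ∨ D)   — complement / identity
= ¬A ∨ D   — double negation

¬A ∨ D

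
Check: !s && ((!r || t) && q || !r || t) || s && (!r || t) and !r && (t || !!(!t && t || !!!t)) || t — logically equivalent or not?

Yes

E1: !s && ((!r || t) && q || !r || t) || s && (!r || t)
    = !s && (!r || t) || s && (!r || t)
    = !r || t
E2: !r && (t || !!(!t && t || !!!t)) || t
    = !r && (t || !!!!!t) || t
    = !r && (t || !!!t) || t
    = !r && (t || !t) || t
    = !r || t
Both reduce to !r || t, so they are equivalent.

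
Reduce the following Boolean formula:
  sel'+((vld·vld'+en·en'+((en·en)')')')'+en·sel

sel'+en

sel'+((vld·vld'+en·en'+((en·en)')')')'+en·sel
= sel'+((en·en'+((en·en)')')')'+en·sel   (complement / identity)
= sel'+en·en'+((en·en)')'+en·sel   (double negation)
= sel'+en·en'+en·en+en·sel   (double negation)
= sel'+en+en·sel   (distribution)
= sel'+en   (absorption)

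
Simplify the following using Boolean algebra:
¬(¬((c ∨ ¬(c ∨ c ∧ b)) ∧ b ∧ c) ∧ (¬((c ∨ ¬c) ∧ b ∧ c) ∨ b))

b ∧ c

¬(¬((c ∨ ¬(c ∨ c ∧ b)) ∧ b ∧ c) ∧ (¬((c ∨ ¬c) ∧ b ∧ c) ∨ b))
= ¬(¬((c ∨ ¬c) ∧ b ∧ c) ∧ (¬((c ∨ ¬c) ∧ b ∧ c) ∨ b))   [absorption]
= ¬¬((c ∨ ¬c) ∧ b ∧ c)   [absorption]
= ¬¬(b ∧ c)   [complement / identity]
= b ∧ c   [double negation]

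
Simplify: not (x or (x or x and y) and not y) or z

not (x or (x or x and y) and not y) or z
= not (x or x and not y) or z   [absorption]
= not x or z   [absorption]

not x or z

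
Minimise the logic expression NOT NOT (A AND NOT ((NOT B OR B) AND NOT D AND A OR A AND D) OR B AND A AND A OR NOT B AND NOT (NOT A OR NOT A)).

A

NOT NOT (A AND NOT ((NOT B OR B) AND NOT D AND A OR A AND D) OR B AND A AND A OR NOT B AND NOT (NOT A OR NOT A))
= NOT NOT (A AND NOT (NOT D AND A OR A AND D) OR B AND A AND A OR NOT B AND NOT (NOT A OR NOT A))   — complement / identity
= NOT NOT (A AND NOT (NOT D AND A OR A AND D) OR B AND A AND A OR NOT B AND A AND A)   — De Morgan
= NOT NOT (A AND NOT A OR B AND A AND A OR NOT B AND A AND A)   — distribution
= NOT NOT (A AND NOT A OR A AND A)   — distribution
= A AND NOT A OR A AND A   — double negation
= A   — distribution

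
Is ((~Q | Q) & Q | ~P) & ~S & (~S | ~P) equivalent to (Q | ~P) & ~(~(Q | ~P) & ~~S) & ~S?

E1: ((~Q | Q) & Q | ~P) & ~S & (~S | ~P)
    = ((~Q | Q) & Q | ~P) & ~S   [absorption]
    = (Q | ~P) & ~S   [complement / identity]
E2: (Q | ~P) & ~(~(Q | ~P) & ~~S) & ~S
    = (Q | ~P) & (Q | ~P | ~S) & ~S   [De Morgan]
    = (Q | ~P) & ~S   [absorption]
Both reduce to (Q | ~P) & ~S, so they are equivalent.

Yes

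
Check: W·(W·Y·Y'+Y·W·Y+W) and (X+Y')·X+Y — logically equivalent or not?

E1: W·(W·Y·Y'+Y·W·Y+W)
    = W·(W·Y+W)   (distribution)
    = W·W   (absorption)
    = W   (idempotence)
E2: (X+Y')·X+Y
    = X+Y   (absorption)
These differ: at W=0, X=1, Y=0, E1 = 0 but E2 = 1.

No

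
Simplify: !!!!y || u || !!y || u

!!!!y || u || !!y || u
= !!y || u || !!y || u   [double negation]
= !!y || u   [idempotence]
= y || u   [double negation]

y || u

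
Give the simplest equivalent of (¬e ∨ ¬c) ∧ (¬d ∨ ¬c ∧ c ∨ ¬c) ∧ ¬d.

(¬e ∨ ¬c) ∧ ¬d

(¬e ∨ ¬c) ∧ (¬d ∨ ¬c ∧ c ∨ ¬c) ∧ ¬d
= (¬e ∨ ¬c) ∧ (¬d ∨ ¬c) ∧ ¬d   [complement / identity]
= (¬e ∨ ¬c) ∧ ¬d   [absorption]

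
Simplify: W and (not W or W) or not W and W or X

W and (not W or W) or not W and W or X
= W or not W and W or X   [complement / identity]
= W or X   [complement / identity]

W or X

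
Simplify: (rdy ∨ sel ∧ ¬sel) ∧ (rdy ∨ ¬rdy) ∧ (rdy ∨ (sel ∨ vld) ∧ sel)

rdy

(rdy ∨ sel ∧ ¬sel) ∧ (rdy ∨ ¬rdy) ∧ (rdy ∨ (sel ∨ vld) ∧ sel)
= (rdy ∨ sel ∧ ¬sel) ∧ (rdy ∨ ¬rdy) ∧ (rdy ∨ sel)   — absorption
= (rdy ∨ sel ∧ ¬sel) ∧ (rdy ∨ sel)   — complement / identity
= rdy ∧ (rdy ∨ sel)   — complement / identity
= rdy   — absorption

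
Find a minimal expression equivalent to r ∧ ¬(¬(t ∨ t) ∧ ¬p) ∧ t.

r ∧ ¬(¬(t ∨ t) ∧ ¬p) ∧ t
= r ∧ (t ∨ t ∨ p) ∧ t   — De Morgan
= r ∧ (t ∨ p) ∧ t   — idempotence
= r ∧ t   — absorption

r ∧ t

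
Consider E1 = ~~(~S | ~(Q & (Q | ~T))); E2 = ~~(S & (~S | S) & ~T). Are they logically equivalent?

No

E1: ~~(~S | ~(Q & (Q | ~T)))
    = ~S | ~(Q & (Q | ~T))   [double negation]
    = ~S | ~Q   [absorption]
E2: ~~(S & (~S | S) & ~T)
    = S & (~S | S) & ~T   [double negation]
    = S & ~T   [complement / identity]
These differ: at Q=0, S=0, T=1, E1 = 1 but E2 = 0.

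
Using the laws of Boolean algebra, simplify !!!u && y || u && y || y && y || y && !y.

!!!u && y || u && y || y && y || y && !y
= !!!u && y || u && y || y || y && !y   — idempotence
= !u && y || u && y || y || y && !y   — double negation
= y || y || y && !y   — distribution
= y || y && !y   — idempotence
= y   — complement / identity

y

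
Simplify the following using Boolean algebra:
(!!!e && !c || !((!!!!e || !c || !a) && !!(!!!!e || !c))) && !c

!e && !c

(!!!e && !c || !((!!!!e || !c || !a) && !!(!!!!e || !c))) && !c
= (!!!e && !c || !((!!!!e || !c || !a) && (!!!!e || !c))) && !c
= (!!!e && !c || !(!!!!e || !c)) && !c
= (!!!e && !c || !!!e && c) && !c
= !!!e && !c
= !e && !c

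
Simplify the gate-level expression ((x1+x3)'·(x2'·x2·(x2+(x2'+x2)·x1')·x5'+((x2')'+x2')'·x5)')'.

x1+x3

((x1+x3)'·(x2'·x2·(x2+(x2'+x2)·x1')·x5'+((x2')'+x2')'·x5)')'
= ((x1+x3)'·(x2'·x2·(x2+x1')·x5'+((x2')'+x2')'·x5)')'   — complement / identity
= ((x1+x3)'·(x2'·x2·x5'+((x2')'+x2')'·x5)')'   — absorption
= ((x1+x3)'·(x2'·x2·x5'+x2'·x2·x5)')'   — De Morgan
= ((x1+x3)'·(x2'·x2)')'   — distribution
= x1+x3+x2'·x2   — De Morgan
= x1+x3   — complement / identity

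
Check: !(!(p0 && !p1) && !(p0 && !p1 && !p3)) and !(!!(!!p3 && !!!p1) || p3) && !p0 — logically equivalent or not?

No

E1: !(!(p0 && !p1) && !(p0 && !p1 && !p3))
    = p0 && !p1 || p0 && !p1 && !p3   — De Morgan
    = p0 && !p1   — absorption
E2: !(!!(!!p3 && !!!p1) || p3) && !p0
    = !(!(!p3 || !!p1) || p3) && !p0   — De Morgan
    = !(p3 && !p1 || p3) && !p0   — De Morgan
    = !p3 && !p0   — absorption
These differ: at p0=1, p1=0, p3=0, E1 = 1 but E2 = 0.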